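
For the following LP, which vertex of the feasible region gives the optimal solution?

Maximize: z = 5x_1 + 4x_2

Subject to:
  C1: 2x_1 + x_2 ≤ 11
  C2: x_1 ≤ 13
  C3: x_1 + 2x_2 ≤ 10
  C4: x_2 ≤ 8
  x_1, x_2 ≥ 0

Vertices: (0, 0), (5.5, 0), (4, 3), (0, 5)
Evaluating z = 5x_1 + 4x_2 at each vertex:
  (0, 0): z = 0
  (5.5, 0): z = 27.5
  (4, 3): z = 32
  (0, 5): z = 20

The largest value is z = 32, attained at (4, 3).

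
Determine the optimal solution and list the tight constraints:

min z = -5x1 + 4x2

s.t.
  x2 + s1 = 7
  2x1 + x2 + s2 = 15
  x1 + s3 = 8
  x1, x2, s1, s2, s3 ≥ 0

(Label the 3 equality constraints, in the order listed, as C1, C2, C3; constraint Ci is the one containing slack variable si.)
Optimal: x1 = 7.5, x2 = 0
Slack at optimum:
  C1: slack = 7
  C2: slack = 0 (binding)
  C3: slack = 0.5
  x1 ≥ 0: x1 = 7.5
  x2 ≥ 0: x2 = 0 (binding)
Binding constraints: C2, x2 ≥ 0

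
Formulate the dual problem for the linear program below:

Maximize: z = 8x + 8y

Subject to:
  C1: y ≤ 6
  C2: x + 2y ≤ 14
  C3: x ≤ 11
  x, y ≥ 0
Minimize: z = 6y1 + 14y2 + 11y3

Subject to:
  C1: -y2 - y3 ≤ -8
  C2: -y1 - 2y2 ≤ -8
  y1, y2, y3 ≥ 0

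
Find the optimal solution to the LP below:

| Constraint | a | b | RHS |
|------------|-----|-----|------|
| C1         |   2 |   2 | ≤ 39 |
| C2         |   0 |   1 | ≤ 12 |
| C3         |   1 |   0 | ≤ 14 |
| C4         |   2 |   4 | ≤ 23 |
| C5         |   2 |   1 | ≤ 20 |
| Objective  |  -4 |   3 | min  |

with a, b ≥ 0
Each vertex is the intersection of two constraint boundaries that also satisfies all remaining constraints:
  a = 0 and b = 0 → (0, 0)
  2a + b = 20 and b = 0 → (10, 0)
  2a + 4b = 23 and 2a + b = 20 → (9.5, 1)
  2a + 4b = 23 and a = 0 → (0, 5.75)

Evaluating z = -4a + 3b at each vertex:
  (0, 0): z = 0
  (10, 0): z = -40
  (9.5, 1): z = -35
  (0, 5.75): z = 17.25

The minimum is at (10, 0) with z = -40.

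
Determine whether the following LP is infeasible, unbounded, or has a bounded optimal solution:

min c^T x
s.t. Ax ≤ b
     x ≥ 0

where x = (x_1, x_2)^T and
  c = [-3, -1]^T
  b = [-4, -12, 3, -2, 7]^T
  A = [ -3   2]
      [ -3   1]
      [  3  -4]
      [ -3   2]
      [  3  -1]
One constraint requires 3x_1 - x_2 ≤ 7, while the constraint -3x_1 + x_2 ≤ -12 is equivalent to 3x_1 - x_2 ≥ 12. Together they would need 12 ≤ 3x_1 - x_2 ≤ 7, which is impossible since 12 > 7. No point satisfies all constraints.

Infeasible — the constraint set is empty.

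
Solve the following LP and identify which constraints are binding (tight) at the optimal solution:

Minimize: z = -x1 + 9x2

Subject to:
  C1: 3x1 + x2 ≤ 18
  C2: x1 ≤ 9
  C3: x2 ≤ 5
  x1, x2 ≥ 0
Optimal: x1 = 6, x2 = 0
Binding: C1, x2 ≥ 0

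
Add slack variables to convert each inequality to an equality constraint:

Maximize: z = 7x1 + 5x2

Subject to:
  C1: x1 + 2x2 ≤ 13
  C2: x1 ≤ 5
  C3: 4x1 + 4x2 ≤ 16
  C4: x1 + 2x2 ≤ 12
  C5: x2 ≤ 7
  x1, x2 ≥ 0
max z = 7x1 + 5x2

s.t.
  x1 + 2x2 + s1 = 13
  x1 + s2 = 5
  4x1 + 4x2 + s3 = 16
  x1 + 2x2 + s4 = 12
  x2 + s5 = 7
  x1, x2, s1, s2, s3, s4, s5 ≥ 0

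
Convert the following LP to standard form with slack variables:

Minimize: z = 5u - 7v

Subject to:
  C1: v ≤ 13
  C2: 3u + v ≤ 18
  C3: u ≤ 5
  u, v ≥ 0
min z = 5u - 7v

s.t.
  v + s1 = 13
  3u + v + s2 = 18
  u + s3 = 5
  u, v, s1, s2, s3 ≥ 0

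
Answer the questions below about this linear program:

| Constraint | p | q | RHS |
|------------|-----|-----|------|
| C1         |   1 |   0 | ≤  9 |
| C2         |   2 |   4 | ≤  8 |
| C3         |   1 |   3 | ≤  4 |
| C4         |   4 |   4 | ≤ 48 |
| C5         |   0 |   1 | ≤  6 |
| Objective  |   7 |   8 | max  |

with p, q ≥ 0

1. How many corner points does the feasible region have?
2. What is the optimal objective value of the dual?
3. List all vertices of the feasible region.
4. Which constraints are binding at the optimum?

1. 3
2. 28 (by strong duality, equal to the primal optimum)
3. (0, 0), (4, 0), (0, 1.333)
4. C2, C3, q ≥ 0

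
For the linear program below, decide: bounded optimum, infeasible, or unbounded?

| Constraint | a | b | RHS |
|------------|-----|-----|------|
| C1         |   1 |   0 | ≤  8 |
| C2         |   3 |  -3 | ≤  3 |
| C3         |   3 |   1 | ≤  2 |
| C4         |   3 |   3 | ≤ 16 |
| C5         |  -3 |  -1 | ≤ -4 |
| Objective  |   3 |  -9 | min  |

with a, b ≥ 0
C3 requires 3a + b ≤ 2, while C5 (-3a - b ≤ -4) is equivalent to 3a + b ≥ 4. Together they would need 4 ≤ 3a + b ≤ 2, which is impossible since 4 > 2. No point satisfies all constraints.

Infeasible: no point satisfies all constraints simultaneously.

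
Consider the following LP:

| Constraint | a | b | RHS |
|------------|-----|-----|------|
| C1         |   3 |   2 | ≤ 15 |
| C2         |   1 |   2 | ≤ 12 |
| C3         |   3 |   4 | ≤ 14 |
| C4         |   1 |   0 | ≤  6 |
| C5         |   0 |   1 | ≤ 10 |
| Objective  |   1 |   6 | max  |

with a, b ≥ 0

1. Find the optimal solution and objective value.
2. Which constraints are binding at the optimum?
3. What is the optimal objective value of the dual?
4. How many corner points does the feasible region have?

1. a = 0, b = 3.5, z = 21
2. C3, a ≥ 0
3. 21 (by strong duality, equal to the primal optimum)
4. 3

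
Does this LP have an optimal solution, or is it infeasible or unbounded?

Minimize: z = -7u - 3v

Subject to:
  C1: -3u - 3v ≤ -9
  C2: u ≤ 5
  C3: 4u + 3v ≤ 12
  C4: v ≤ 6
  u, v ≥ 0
The point (3, 0) satisfies every constraint, so the LP is feasible; the constraints give u ≤ 5 and v ≤ 6, which with u, v ≥ 0 keep the feasible region inside a bounded box. A feasible, bounded LP attains a finite optimum at a vertex.

Evaluating z = -7u - 3v at each vertex:
  (3, 0): z = -21
  (0, 4): z = -12
  (0, 3): z = -9

The LP has an optimal solution: (3, 0) with z = -21.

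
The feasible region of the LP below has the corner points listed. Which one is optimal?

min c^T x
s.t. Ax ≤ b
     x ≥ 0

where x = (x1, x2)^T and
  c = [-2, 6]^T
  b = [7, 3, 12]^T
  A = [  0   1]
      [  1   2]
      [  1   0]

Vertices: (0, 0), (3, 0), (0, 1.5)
Evaluating z = -2x1 + 6x2 at each vertex:
  (0, 0): z = 0
  (3, 0): z = -6
  (0, 1.5): z = 9

The smallest value is z = -6, attained at (3, 0).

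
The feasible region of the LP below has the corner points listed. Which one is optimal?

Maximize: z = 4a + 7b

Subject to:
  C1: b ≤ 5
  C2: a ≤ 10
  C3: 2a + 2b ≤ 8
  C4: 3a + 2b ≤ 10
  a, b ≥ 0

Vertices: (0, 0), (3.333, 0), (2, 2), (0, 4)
Evaluating z = 4a + 7b at each vertex:
  (0, 0): z = 0
  (3.333, 0): z = 13.33
  (2, 2): z = 22
  (0, 4): z = 28

The largest value is z = 28, attained at (0, 4).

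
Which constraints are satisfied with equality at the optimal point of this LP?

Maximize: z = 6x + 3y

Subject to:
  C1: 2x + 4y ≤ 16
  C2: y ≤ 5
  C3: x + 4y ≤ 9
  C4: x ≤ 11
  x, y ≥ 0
Optimal: x = 8, y = 0
Slack at optimum:
  C1: slack = 0 (binding)
  C2: slack = 5
  C3: slack = 1
  C4: slack = 3
  x ≥ 0: x = 8
  y ≥ 0: y = 0 (binding)
Binding constraints: C1, y ≥ 0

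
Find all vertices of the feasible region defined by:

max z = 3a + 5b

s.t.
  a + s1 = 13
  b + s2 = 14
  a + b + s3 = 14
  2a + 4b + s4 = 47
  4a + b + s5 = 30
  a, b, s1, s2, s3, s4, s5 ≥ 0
Each vertex is the intersection of two constraint boundaries that also satisfies all remaining constraints:
  a = 0 and b = 0 → (0, 0)
  4a + b = 30 and b = 0 → (7.5, 0)
  a + b = 14 and 4a + b = 30 → (5.333, 8.667)
  a + b = 14 and 2a + 4b = 47 → (4.5, 9.5)
  2a + 4b = 47 and a = 0 → (0, 11.75)

Vertices: (0, 0), (7.5, 0), (5.333, 8.667), (4.5, 9.5), (0, 11.75)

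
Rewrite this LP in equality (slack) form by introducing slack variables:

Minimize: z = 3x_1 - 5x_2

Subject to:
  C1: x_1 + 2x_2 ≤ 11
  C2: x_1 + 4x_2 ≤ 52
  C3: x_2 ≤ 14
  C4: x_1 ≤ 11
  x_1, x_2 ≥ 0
min z = 3x_1 - 5x_2

s.t.
  x_1 + 2x_2 + s1 = 11
  x_1 + 4x_2 + s2 = 52
  x_2 + s3 = 14
  x_1 + s4 = 11
  x_1, x_2, s1, s2, s3, s4 ≥ 0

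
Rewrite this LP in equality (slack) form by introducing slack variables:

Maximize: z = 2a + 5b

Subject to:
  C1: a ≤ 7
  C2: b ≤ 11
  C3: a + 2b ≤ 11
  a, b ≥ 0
max z = 2a + 5b

s.t.
  a + s1 = 7
  b + s2 = 11
  a + 2b + s3 = 11
  a, b, s1, s2, s3 ≥ 0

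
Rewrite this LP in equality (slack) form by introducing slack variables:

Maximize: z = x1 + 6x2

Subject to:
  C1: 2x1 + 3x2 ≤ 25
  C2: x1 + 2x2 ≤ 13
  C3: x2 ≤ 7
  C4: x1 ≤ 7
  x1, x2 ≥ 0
max z = x1 + 6x2

s.t.
  2x1 + 3x2 + s1 = 25
  x1 + 2x2 + s2 = 13
  x2 + s3 = 7
  x1 + s4 = 7
  x1, x2, s1, s2, s3, s4 ≥ 0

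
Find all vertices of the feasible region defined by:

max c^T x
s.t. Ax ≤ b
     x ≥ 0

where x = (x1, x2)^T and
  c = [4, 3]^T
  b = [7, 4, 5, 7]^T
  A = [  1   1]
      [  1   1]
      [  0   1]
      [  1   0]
Each vertex is the intersection of two constraint boundaries that also satisfies all remaining constraints:
  x1 = 0 and x2 = 0 → (0, 0)
  x1 + x2 = 4 and x2 = 0 → (4, 0)
  x1 + x2 = 4 and x1 = 0 → (0, 4)

Vertices: (0, 0), (4, 0), (0, 4)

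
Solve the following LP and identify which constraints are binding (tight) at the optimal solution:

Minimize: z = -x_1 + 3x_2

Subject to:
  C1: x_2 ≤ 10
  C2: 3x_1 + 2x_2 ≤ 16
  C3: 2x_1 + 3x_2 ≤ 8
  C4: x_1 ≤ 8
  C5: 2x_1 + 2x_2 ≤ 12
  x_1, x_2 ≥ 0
Optimal: x_1 = 4, x_2 = 0
Slack at optimum:
  C1: slack = 10
  C2: slack = 4
  C3: slack = 0 (binding)
  C4: slack = 4
  C5: slack = 4
  x_1 ≥ 0: x_1 = 4
  x_2 ≥ 0: x_2 = 0 (binding)
Binding constraints: C3, x_2 ≥ 0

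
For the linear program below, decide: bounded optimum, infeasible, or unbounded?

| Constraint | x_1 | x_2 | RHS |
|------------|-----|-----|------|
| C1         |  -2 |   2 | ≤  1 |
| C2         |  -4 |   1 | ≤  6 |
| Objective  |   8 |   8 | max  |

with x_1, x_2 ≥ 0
Feasible point: (0, 0) satisfies every constraint, so the LP is feasible.
Direction d = (1, 0): for each constraint row a, a·d ≤ 0 —
  (-2)(1) + (2)(0) = -2 ≤ 0
  (-4)(1) + (1)(0) = -4 ≤ 0
and d ≥ 0, so (0, 0) + t·d stays feasible for every t ≥ 0. Along this ray z = 8x_1 + 8x_2 changes by 8 per unit t, so z → +∞.

Unbounded — the objective can increase without bound over the feasible region.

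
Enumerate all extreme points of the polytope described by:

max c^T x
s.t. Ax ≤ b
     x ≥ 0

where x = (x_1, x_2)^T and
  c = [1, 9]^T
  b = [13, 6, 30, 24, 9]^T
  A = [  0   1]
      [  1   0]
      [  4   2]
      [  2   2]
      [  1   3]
Each vertex is the intersection of two constraint boundaries that also satisfies all remaining constraints:
  x_1 = 0 and x_2 = 0 → (0, 0)
  x_1 = 6 and x_2 = 0 → (6, 0)
  x_1 = 6 and x_1 + 3x_2 = 9 → (6, 1)
  x_1 + 3x_2 = 9 and x_1 = 0 → (0, 3)

Vertices: (0, 0), (6, 0), (6, 1), (0, 3)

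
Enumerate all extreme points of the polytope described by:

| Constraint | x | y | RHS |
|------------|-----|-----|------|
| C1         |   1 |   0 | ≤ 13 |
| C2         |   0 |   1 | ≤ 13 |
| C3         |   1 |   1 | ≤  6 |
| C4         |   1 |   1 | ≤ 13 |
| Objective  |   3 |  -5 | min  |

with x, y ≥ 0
Each vertex is the intersection of two constraint boundaries that also satisfies all remaining constraints:
  x = 0 and y = 0 → (0, 0)
  x + y = 6 and y = 0 → (6, 0)
  x + y = 6 and x = 0 → (0, 6)

Vertices: (0, 0), (6, 0), (0, 6)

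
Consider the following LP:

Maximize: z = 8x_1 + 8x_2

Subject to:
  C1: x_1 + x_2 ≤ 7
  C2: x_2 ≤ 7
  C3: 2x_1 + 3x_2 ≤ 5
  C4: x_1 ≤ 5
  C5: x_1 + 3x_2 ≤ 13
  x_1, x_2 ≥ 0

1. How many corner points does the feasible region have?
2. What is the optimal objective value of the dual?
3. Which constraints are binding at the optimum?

1. 3
2. 20 (by strong duality, equal to the primal optimum)
3. C3, x_2 ≥ 0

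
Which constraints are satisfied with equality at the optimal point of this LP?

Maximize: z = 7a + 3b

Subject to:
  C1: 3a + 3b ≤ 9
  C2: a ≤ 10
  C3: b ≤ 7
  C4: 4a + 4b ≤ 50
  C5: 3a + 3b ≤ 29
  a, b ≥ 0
Optimal: a = 3, b = 0
Binding: C1, b ≥ 0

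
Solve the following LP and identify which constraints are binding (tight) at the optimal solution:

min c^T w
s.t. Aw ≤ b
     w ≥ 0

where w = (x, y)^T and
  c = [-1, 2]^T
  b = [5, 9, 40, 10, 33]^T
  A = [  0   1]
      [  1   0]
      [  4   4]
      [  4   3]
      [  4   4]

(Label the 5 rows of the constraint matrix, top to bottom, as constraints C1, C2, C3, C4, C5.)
Optimal: x = 2.5, y = 0
Binding: C4, y ≥ 0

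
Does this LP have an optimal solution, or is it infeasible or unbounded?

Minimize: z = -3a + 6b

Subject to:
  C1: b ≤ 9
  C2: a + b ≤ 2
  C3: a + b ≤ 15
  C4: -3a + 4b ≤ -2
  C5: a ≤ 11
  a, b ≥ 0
The point (2, 0) satisfies every constraint, so the LP is feasible; the constraints give a ≤ 11 and b ≤ 9, which with a, b ≥ 0 keep the feasible region inside a bounded box. A feasible, bounded LP attains a finite optimum at a vertex.

Evaluating z = -3a + 6b at each vertex:
  (0.6667, 0): z = -2
  (2, 0): z = -6
  (1.429, 0.5714): z = -0.8571

Bounded optimum: z* = -6 at (2, 0).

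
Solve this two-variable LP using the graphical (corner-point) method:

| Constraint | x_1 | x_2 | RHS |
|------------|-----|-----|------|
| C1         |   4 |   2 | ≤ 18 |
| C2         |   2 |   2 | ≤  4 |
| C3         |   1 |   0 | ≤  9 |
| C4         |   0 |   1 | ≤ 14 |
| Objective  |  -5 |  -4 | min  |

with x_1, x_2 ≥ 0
Each vertex is the intersection of two constraint boundaries that also satisfies all remaining constraints:
  x_1 = 0 and x_2 = 0 → (0, 0)
  2x_1 + 2x_2 = 4 and x_2 = 0 → (2, 0)
  2x_1 + 2x_2 = 4 and x_1 = 0 → (0, 2)

Evaluating z = -5x_1 - 4x_2 at each vertex:
  (0, 0): z = 0
  (2, 0): z = -10
  (0, 2): z = -8

The minimum is at (2, 0) with z = -10.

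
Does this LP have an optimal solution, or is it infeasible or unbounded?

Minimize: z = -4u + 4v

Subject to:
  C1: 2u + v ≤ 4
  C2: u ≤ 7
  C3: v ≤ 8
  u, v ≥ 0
The point (2, 0) satisfies every constraint, so the LP is feasible; the constraints give u ≤ 7 and v ≤ 8, which with u, v ≥ 0 keep the feasible region inside a bounded box. A feasible, bounded LP attains a finite optimum at a vertex.

Evaluating z = -4u + 4v at each vertex:
  (0, 0): z = 0
  (2, 0): z = -8
  (0, 4): z = 16

Bounded optimum: z* = -8 at (2, 0).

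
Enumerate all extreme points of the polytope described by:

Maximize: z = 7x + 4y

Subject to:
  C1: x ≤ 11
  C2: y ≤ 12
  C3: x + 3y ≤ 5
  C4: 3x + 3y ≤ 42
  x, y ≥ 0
Each vertex is the intersection of two constraint boundaries that also satisfies all remaining constraints:
  x = 0 and y = 0 → (0, 0)
  x + 3y = 5 and y = 0 → (5, 0)
  x + 3y = 5 and x = 0 → (0, 1.667)

Vertices: (0, 0), (5, 0), (0, 1.667)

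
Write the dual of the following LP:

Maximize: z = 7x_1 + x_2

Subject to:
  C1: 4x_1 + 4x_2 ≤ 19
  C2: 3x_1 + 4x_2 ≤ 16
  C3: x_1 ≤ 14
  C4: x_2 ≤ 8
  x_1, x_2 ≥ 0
Minimize: z = 19y1 + 16y2 + 14y3 + 8y4

Subject to:
  C1: -4y1 - 3y2 - y3 ≤ -7
  C2: -4y1 - 4y2 - y4 ≤ -1
  y1, y2, y3, y4 ≥ 0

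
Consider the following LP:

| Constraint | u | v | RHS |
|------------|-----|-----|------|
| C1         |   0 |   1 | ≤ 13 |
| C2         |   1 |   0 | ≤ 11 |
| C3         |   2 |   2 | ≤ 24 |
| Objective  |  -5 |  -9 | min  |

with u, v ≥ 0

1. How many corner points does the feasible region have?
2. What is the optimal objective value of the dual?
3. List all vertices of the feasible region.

1. 4
2. -108 (by strong duality, equal to the primal optimum)
3. (0, 0), (11, 0), (11, 1), (0, 12)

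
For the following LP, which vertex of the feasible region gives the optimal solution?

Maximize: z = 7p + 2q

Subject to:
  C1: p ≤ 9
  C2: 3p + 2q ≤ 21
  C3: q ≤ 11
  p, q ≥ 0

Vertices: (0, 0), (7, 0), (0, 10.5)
Evaluating z = 7p + 2q at each vertex:
  (0, 0): z = 0
  (7, 0): z = 49
  (0, 10.5): z = 21

The largest value is z = 49, attained at (7, 0).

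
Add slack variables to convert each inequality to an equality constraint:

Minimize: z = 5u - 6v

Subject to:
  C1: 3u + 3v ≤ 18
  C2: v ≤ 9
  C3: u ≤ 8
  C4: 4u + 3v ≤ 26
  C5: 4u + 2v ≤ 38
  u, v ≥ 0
min z = 5u - 6v

s.t.
  3u + 3v + s1 = 18
  v + s2 = 9
  u + s3 = 8
  4u + 3v + s4 = 26
  4u + 2v + s5 = 38
  u, v, s1, s2, s3, s4, s5 ≥ 0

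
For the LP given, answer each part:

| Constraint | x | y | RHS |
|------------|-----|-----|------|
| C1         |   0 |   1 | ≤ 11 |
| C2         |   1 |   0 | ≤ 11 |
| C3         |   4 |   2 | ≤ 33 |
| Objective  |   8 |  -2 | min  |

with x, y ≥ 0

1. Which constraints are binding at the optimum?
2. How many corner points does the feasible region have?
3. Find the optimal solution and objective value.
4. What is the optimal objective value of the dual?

1. C1, x ≥ 0
2. 4
3. x = 0, y = 11, z = -22
4. -22 (by strong duality, equal to the primal optimum)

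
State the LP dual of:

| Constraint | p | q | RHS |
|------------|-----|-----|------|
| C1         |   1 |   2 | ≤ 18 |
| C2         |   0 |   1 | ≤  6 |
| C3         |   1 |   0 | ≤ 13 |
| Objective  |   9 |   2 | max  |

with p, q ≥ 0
Minimize: z = 18y1 + 6y2 + 13y3

Subject to:
  C1: -y1 - y3 ≤ -9
  C2: -2y1 - y2 ≤ -2
  y1, y2, y3 ≥ 0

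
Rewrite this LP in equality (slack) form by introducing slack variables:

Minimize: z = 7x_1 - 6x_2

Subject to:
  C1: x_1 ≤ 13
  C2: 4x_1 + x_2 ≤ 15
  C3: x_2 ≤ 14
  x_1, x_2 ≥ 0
min z = 7x_1 - 6x_2

s.t.
  x_1 + s1 = 13
  4x_1 + x_2 + s2 = 15
  x_2 + s3 = 14
  x_1, x_2, s1, s2, s3 ≥ 0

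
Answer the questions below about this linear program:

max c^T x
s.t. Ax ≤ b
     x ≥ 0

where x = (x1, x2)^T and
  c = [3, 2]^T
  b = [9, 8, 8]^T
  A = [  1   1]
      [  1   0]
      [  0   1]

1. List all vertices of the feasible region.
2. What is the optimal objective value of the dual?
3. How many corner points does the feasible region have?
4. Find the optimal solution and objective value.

1. (0, 0), (8, 0), (8, 1), (1, 8), (0, 8)
2. 26 (by strong duality, equal to the primal optimum)
3. 5
4. x1 = 8, x2 = 1, z = 26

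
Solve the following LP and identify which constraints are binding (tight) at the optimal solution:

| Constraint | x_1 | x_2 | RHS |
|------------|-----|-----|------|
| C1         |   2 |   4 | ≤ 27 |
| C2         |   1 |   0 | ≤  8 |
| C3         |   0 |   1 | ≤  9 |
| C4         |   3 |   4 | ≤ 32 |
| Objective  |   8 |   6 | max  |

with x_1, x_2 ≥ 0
Optimal: x_1 = 8, x_2 = 2
Slack at optimum:
  C1: slack = 3
  C2: slack = 0 (binding)
  C3: slack = 7
  C4: slack = 0 (binding)
  x_1 ≥ 0: x_1 = 8
  x_2 ≥ 0: x_2 = 2
Binding constraints: C2, C4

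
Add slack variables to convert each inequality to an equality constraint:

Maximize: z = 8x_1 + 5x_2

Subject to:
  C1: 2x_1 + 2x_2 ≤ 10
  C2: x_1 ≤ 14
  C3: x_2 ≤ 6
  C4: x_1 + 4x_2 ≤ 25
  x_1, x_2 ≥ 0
max z = 8x_1 + 5x_2

s.t.
  2x_1 + 2x_2 + s1 = 10
  x_1 + s2 = 14
  x_2 + s3 = 6
  x_1 + 4x_2 + s4 = 25
  x_1, x_2, s1, s2, s3, s4 ≥ 0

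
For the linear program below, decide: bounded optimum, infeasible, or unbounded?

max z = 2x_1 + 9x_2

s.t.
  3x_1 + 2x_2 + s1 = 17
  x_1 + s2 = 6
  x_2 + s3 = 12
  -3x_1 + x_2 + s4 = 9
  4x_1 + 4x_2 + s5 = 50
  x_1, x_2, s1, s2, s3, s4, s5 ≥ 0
The point (0, 8.5) satisfies every constraint, so the LP is feasible; the constraints give x_1 ≤ 6 and x_2 ≤ 12, which with x_1, x_2 ≥ 0 keep the feasible region inside a bounded box. A feasible, bounded LP attains a finite optimum at a vertex.

The LP has an optimal solution: (0, 8.5) with z = 76.5.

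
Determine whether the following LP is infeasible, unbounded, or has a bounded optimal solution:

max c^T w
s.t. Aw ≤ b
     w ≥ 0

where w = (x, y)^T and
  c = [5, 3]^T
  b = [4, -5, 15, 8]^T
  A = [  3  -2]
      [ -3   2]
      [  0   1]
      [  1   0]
One constraint requires 3x - 2y ≤ 4, while the constraint -3x + 2y ≤ -5 is equivalent to 3x - 2y ≥ 5. Together they would need 5 ≤ 3x - 2y ≤ 4, which is impossible since 5 > 4. No point satisfies all constraints.

The feasible region is empty; the LP is infeasible.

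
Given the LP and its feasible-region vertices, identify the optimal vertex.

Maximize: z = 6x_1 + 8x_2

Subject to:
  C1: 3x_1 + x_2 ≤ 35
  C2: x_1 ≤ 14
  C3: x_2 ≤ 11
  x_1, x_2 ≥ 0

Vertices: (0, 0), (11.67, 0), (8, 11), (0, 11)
Evaluating z = 6x_1 + 8x_2 at each vertex:
  (0, 0): z = 0
  (11.67, 0): z = 70
  (8, 11): z = 136
  (0, 11): z = 88

The largest value is z = 136, attained at (8, 11).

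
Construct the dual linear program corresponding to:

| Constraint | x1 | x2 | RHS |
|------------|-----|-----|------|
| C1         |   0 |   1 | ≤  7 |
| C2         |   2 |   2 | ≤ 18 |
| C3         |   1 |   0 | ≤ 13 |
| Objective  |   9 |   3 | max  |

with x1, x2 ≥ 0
Minimize: z = 7y1 + 18y2 + 13y3

Subject to:
  C1: -2y2 - y3 ≤ -9
  C2: -y1 - 2y2 ≤ -3
  y1, y2, y3 ≥ 0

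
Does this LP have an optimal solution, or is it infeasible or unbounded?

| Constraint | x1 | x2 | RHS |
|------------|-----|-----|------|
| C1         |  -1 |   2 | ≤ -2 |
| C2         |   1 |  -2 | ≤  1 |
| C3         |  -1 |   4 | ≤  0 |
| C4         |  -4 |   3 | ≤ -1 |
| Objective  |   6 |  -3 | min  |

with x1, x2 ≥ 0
C2 requires x1 - 2x2 ≤ 1, while C1 (-x1 + 2x2 ≤ -2) is equivalent to x1 - 2x2 ≥ 2. Together they would need 2 ≤ x1 - 2x2 ≤ 1, which is impossible since 2 > 1. No point satisfies all constraints.

The feasible region is empty; the LP is infeasible.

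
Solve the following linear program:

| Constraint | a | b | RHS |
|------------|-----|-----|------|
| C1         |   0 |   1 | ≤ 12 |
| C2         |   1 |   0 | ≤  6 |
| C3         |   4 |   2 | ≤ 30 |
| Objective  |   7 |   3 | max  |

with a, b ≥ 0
Each vertex is the intersection of two constraint boundaries that also satisfies all remaining constraints:
  a = 0 and b = 0 → (0, 0)
  a = 6 and b = 0 → (6, 0)
  a = 6 and 4a + 2b = 30 → (6, 3)
  b = 12 and 4a + 2b = 30 → (1.5, 12)
  b = 12 and a = 0 → (0, 12)

Evaluating z = 7a + 3b at each vertex:
  (0, 0): z = 0
  (6, 0): z = 42
  (6, 3): z = 51
  (1.5, 12): z = 46.5
  (0, 12): z = 36

The maximum is at (6, 3) with z = 51.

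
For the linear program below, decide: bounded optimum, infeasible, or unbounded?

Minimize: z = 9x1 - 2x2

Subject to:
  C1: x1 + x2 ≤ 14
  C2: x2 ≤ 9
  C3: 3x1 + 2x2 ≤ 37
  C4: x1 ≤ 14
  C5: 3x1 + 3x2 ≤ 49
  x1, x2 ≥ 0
The point (0, 9) satisfies every constraint, so the LP is feasible; the constraints give x1 ≤ 14 and x2 ≤ 9, which with x1, x2 ≥ 0 keep the feasible region inside a bounded box. A feasible, bounded LP attains a finite optimum at a vertex.

The LP has an optimal solution: (0, 9) with z = -18.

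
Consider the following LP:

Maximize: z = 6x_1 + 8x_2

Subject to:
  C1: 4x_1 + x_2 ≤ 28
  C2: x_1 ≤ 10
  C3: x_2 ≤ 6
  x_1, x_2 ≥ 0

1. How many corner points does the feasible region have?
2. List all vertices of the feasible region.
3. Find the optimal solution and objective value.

1. 4
2. (0, 0), (7, 0), (5.5, 6), (0, 6)
3. x_1 = 5.5, x_2 = 6, z = 81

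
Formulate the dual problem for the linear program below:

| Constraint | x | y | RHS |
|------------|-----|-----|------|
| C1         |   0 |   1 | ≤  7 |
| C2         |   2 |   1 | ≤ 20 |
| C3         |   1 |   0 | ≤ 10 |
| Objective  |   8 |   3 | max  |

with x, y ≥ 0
Minimize: z = 7y1 + 20y2 + 10y3

Subject to:
  C1: -2y2 - y3 ≤ -8
  C2: -y1 - y2 ≤ -3
  y1, y2, y3 ≥ 0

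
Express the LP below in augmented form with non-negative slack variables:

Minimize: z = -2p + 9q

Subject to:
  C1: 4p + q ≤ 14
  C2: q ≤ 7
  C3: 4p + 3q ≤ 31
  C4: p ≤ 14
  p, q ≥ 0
min z = -2p + 9q

s.t.
  4p + q + s1 = 14
  q + s2 = 7
  4p + 3q + s3 = 31
  p + s4 = 14
  p, q, s1, s2, s3, s4 ≥ 0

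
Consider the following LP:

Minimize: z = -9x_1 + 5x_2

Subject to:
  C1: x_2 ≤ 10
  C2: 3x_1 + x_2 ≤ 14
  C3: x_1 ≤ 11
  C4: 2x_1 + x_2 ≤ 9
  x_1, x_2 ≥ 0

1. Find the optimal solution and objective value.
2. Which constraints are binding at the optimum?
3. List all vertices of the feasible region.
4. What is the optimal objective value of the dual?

1. x_1 = 4.5, x_2 = 0, z = -40.5
2. C4, x_2 ≥ 0
3. (0, 0), (4.5, 0), (0, 9)
4. -40.5 (by strong duality, equal to the primal optimum)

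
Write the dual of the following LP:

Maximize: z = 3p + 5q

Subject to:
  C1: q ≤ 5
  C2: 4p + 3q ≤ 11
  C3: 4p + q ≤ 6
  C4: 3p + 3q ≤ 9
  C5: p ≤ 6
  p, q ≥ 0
Minimize: z = 5y1 + 11y2 + 6y3 + 9y4 + 6y5

Subject to:
  C1: -4y2 - 4y3 - 3y4 - y5 ≤ -3
  C2: -y1 - 3y2 - y3 - 3y4 ≤ -5
  y1, y2, y3, y4, y5 ≥ 0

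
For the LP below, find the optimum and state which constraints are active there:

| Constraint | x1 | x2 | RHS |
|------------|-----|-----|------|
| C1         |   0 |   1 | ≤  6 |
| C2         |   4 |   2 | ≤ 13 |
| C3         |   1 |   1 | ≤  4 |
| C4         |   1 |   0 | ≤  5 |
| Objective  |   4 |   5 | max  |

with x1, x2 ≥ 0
Optimal: x1 = 0, x2 = 4
Slack at optimum:
  C1: slack = 2
  C2: slack = 5
  C3: slack = 0 (binding)
  C4: slack = 5
  x1 ≥ 0: x1 = 0 (binding)
  x2 ≥ 0: x2 = 4
Binding constraints: C3, x1 ≥ 0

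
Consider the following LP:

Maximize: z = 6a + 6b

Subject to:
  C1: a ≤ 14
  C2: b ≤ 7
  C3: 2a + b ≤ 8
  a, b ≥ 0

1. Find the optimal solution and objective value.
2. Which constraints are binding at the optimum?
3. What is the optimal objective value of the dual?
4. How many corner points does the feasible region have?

1. a = 0.5, b = 7, z = 45
2. C2, C3
3. 45 (by strong duality, equal to the primal optimum)
4. 4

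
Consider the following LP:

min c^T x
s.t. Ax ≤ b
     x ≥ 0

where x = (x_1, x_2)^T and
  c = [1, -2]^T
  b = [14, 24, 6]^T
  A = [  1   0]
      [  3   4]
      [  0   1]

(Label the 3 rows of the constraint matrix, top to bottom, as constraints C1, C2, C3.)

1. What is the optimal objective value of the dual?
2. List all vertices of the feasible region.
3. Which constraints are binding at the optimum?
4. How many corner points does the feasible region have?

1. -12 (by strong duality, equal to the primal optimum)
2. (0, 0), (8, 0), (0, 6)
3. C2, C3, x_1 ≥ 0
4. 3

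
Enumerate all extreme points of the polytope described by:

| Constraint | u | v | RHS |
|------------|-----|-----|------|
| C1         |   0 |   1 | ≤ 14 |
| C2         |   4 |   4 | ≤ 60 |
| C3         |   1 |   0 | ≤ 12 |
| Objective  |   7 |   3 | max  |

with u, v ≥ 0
Each vertex is the intersection of two constraint boundaries that also satisfies all remaining constraints:
  u = 0 and v = 0 → (0, 0)
  u = 12 and v = 0 → (12, 0)
  4u + 4v = 60 and u = 12 → (12, 3)
  v = 14 and 4u + 4v = 60 → (1, 14)
  v = 14 and u = 0 → (0, 14)

Vertices: (0, 0), (12, 0), (12, 3), (1, 14), (0, 14)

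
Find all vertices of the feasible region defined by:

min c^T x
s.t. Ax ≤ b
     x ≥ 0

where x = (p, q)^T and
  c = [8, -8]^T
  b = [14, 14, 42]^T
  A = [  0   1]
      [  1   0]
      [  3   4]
Each vertex is the intersection of two constraint boundaries that also satisfies all remaining constraints:
  p = 0 and q = 0 → (0, 0)
  p = 14 and 3p + 4q = 42 → (14, 0)
  3p + 4q = 42 and p = 0 → (0, 10.5)

Vertices: (0, 0), (14, 0), (0, 10.5)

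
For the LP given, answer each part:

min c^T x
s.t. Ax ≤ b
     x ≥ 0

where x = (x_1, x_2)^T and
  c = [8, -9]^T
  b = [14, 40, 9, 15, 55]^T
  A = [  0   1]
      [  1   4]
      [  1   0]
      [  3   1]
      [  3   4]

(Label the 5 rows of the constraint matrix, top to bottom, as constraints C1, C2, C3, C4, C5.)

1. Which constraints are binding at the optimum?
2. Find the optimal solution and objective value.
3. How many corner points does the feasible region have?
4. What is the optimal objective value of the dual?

1. C2, x_1 ≥ 0
2. x_1 = 0, x_2 = 10, z = -90
3. 4
4. -90 (by strong duality, equal to the primal optimum)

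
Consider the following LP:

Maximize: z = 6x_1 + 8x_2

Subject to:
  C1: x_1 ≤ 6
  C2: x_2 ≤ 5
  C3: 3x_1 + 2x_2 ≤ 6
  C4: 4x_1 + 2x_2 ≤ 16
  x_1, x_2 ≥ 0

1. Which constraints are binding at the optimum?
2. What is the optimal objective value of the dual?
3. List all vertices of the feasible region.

1. C3, x_1 ≥ 0
2. 24 (by strong duality, equal to the primal optimum)
3. (0, 0), (2, 0), (0, 3)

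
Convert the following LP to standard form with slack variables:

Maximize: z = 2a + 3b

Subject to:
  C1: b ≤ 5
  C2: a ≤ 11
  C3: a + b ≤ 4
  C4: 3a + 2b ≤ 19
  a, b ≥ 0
max z = 2a + 3b

s.t.
  b + s1 = 5
  a + s2 = 11
  a + b + s3 = 4
  3a + 2b + s4 = 19
  a, b, s1, s2, s3, s4 ≥ 0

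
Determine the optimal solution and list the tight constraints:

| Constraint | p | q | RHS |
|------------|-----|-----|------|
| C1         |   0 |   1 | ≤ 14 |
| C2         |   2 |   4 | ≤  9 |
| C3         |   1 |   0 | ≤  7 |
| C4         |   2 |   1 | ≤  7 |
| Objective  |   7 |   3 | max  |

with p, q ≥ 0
Optimal: p = 3.5, q = 0
Slack at optimum:
  C1: slack = 14
  C2: slack = 2
  C3: slack = 3.5
  C4: slack = 0 (binding)
  p ≥ 0: p = 3.5
  q ≥ 0: q = 0 (binding)
Binding constraints: C4, q ≥ 0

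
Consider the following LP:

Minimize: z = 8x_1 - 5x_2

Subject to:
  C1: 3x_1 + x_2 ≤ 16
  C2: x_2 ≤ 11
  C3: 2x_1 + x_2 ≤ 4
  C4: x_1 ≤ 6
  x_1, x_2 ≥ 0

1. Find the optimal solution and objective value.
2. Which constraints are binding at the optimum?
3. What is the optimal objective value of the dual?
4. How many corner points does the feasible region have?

1. x_1 = 0, x_2 = 4, z = -20
2. C3, x_1 ≥ 0
3. -20 (by strong duality, equal to the primal optimum)
4. 3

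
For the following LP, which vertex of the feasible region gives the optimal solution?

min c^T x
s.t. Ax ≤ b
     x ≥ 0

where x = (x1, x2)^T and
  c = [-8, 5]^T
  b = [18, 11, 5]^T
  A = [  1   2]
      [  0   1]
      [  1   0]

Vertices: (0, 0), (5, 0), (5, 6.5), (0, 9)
Evaluating z = -8x1 + 5x2 at each vertex:
  (0, 0): z = 0
  (5, 0): z = -40
  (5, 6.5): z = -7.5
  (0, 9): z = 45

The smallest value is z = -40, attained at (5, 0).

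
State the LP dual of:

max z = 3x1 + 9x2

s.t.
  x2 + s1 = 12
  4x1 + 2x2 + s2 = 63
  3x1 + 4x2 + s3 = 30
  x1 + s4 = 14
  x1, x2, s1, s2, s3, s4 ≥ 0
Minimize: z = 12y1 + 63y2 + 30y3 + 14y4

Subject to:
  C1: -4y2 - 3y3 - y4 ≤ -3
  C2: -y1 - 2y2 - 4y3 ≤ -9
  y1, y2, y3, y4 ≥ 0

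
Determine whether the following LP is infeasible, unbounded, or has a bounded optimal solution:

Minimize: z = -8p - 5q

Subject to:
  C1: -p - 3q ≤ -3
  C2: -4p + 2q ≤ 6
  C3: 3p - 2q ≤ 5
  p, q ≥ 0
Feasible point: (0, 1) satisfies every constraint, so the LP is feasible.
Direction d = (1, 2): for each constraint row a, a·d ≤ 0 —
  (-1)(1) + (-3)(2) = -7 ≤ 0
  (-4)(1) + (2)(2) = 0 ≤ 0
  (3)(1) + (-2)(2) = -1 ≤ 0
and d ≥ 0, so (0, 1) + t·d stays feasible for every t ≥ 0. Along this ray z = -8p - 5q changes by -18 per unit t, so z → −∞.

Unbounded: there is a feasible ray along which z → −∞.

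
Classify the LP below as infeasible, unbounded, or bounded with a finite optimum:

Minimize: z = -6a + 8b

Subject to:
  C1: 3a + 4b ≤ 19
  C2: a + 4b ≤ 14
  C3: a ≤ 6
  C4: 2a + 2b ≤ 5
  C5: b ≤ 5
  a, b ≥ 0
The point (2.5, 0) satisfies every constraint, so the LP is feasible; the constraints give a ≤ 6 and b ≤ 5, which with a, b ≥ 0 keep the feasible region inside a bounded box. A feasible, bounded LP attains a finite optimum at a vertex.

Feasible with finite optimum z* = -15 at (2.5, 0).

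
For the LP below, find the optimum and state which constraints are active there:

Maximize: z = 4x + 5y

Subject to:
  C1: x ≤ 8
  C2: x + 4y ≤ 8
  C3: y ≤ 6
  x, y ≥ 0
Optimal: x = 8, y = 0
Slack at optimum:
  C1: slack = 0 (binding)
  C2: slack = 0 (binding)
  C3: slack = 6
  x ≥ 0: x = 8
  y ≥ 0: y = 0 (binding)
Binding constraints: C1, C2, y ≥ 0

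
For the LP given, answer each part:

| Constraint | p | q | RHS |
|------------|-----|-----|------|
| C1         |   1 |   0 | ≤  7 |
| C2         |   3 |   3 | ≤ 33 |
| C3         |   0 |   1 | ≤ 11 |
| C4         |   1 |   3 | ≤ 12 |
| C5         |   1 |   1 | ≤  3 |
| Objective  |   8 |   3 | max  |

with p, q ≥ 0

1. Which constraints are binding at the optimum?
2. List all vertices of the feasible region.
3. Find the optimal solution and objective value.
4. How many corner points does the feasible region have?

1. C5, q ≥ 0
2. (0, 0), (3, 0), (0, 3)
3. p = 3, q = 0, z = 24
4. 3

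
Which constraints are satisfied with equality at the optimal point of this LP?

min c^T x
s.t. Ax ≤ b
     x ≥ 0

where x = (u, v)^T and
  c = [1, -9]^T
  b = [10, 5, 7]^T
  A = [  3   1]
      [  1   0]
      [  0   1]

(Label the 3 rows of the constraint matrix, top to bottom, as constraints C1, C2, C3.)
Optimal: u = 0, v = 7
Slack at optimum:
  C1: slack = 3
  C2: slack = 5
  C3: slack = 0 (binding)
  u ≥ 0: u = 0 (binding)
  v ≥ 0: v = 7
Binding constraints: C3, u ≥ 0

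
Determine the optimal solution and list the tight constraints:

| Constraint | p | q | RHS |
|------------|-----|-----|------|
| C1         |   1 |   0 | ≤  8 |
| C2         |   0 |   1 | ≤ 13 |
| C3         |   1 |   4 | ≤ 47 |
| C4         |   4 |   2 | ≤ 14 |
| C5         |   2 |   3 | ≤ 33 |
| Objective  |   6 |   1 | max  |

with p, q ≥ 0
Optimal: p = 3.5, q = 0
Binding: C4, q ≥ 0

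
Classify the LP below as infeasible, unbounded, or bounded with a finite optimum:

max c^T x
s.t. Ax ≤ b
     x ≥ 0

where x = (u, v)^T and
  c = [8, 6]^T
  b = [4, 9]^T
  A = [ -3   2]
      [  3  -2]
Feasible point: (0, 0) satisfies every constraint, so the LP is feasible.
Direction d = (2, 3): for each constraint row a, a·d ≤ 0 —
  (-3)(2) + (2)(3) = 0 ≤ 0
  (3)(2) + (-2)(3) = 0 ≤ 0
and d ≥ 0, so (0, 0) + t·d stays feasible for every t ≥ 0. Along this ray z = 8u + 6v changes by 34 per unit t, so z → +∞.

The LP is unbounded; z can be made arbitrarily large.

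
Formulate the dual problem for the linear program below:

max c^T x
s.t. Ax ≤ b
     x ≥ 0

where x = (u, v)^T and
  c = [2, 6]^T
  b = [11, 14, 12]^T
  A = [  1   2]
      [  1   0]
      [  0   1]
Minimize: z = 11y1 + 14y2 + 12y3

Subject to:
  C1: -y1 - y2 ≤ -2
  C2: -2y1 - y3 ≤ -6
  y1, y2, y3 ≥ 0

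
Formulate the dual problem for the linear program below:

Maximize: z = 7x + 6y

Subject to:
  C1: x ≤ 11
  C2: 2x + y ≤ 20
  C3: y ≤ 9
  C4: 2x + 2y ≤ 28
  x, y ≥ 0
Minimize: z = 11y1 + 20y2 + 9y3 + 28y4

Subject to:
  C1: -y1 - 2y2 - 2y4 ≤ -7
  C2: -y2 - y3 - 2y4 ≤ -6
  y1, y2, y3, y4 ≥ 0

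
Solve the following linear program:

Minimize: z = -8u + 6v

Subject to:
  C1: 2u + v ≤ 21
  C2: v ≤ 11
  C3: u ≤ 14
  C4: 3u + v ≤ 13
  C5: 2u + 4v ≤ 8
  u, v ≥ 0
u = 4, v = 0, z = -32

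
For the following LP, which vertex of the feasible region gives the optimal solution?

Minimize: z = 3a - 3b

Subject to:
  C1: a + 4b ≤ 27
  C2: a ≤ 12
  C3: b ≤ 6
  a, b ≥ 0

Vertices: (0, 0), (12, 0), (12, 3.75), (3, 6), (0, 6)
Evaluating z = 3a - 3b at each vertex:
  (0, 0): z = 0
  (12, 0): z = 36
  (12, 3.75): z = 24.75
  (3, 6): z = -9
  (0, 6): z = -18

The smallest value is z = -18, attained at (0, 6).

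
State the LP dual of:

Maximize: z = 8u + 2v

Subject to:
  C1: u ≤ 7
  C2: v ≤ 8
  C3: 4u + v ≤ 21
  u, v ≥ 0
Minimize: z = 7y1 + 8y2 + 21y3

Subject to:
  C1: -y1 - 4y3 ≤ -8
  C2: -y2 - y3 ≤ -2
  y1, y2, y3 ≥ 0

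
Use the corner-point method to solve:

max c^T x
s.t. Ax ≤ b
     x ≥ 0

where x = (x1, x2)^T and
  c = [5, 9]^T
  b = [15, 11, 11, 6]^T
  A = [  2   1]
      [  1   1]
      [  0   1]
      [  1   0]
x1 = 0, x2 = 11, z = 99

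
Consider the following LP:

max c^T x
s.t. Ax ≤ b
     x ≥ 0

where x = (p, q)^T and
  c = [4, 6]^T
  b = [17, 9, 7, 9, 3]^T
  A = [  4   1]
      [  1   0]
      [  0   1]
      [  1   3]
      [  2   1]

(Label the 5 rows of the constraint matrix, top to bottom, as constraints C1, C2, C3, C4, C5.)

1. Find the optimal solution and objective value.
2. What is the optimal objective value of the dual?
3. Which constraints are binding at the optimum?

1. p = 0, q = 3, z = 18
2. 18 (by strong duality, equal to the primal optimum)
3. C4, C5, p ≥ 0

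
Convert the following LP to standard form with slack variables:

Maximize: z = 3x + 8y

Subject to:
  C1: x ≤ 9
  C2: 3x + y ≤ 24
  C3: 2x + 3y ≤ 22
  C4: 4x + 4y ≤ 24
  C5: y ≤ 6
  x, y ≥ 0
max z = 3x + 8y

s.t.
  x + s1 = 9
  3x + y + s2 = 24
  2x + 3y + s3 = 22
  4x + 4y + s4 = 24
  y + s5 = 6
  x, y, s1, s2, s3, s4, s5 ≥ 0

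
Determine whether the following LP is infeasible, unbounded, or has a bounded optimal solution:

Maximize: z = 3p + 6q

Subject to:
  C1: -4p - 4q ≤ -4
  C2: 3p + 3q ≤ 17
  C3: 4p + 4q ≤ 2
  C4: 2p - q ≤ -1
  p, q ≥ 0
C3 requires 4p + 4q ≤ 2, while C1 (-4p - 4q ≤ -4) is equivalent to 4p + 4q ≥ 4. Together they would need 4 ≤ 4p + 4q ≤ 2, which is impossible since 4 > 2. No point satisfies all constraints.

Infeasible: no point satisfies all constraints simultaneously.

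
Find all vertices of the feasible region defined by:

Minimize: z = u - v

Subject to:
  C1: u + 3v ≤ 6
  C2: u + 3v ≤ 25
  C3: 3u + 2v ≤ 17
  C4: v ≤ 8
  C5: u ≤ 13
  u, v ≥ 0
Each vertex is the intersection of two constraint boundaries that also satisfies all remaining constraints:
  u = 0 and v = 0 → (0, 0)
  3u + 2v = 17 and v = 0 → (5.667, 0)
  u + 3v = 6 and 3u + 2v = 17 → (5.571, 0.1429)
  u + 3v = 6 and u = 0 → (0, 2)

Vertices: (0, 0), (5.667, 0), (5.571, 0.1429), (0, 2)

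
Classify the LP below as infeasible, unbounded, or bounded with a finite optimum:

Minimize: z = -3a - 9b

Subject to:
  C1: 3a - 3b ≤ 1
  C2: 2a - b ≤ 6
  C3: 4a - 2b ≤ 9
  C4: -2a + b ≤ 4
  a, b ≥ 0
Feasible point: (0, 0) satisfies every constraint, so the LP is feasible.
Direction d = (1, 2): for each constraint row a, a·d ≤ 0 —
  (3)(1) + (-3)(2) = -3 ≤ 0
  (2)(1) + (-1)(2) = 0 ≤ 0
  (4)(1) + (-2)(2) = 0 ≤ 0
  (-2)(1) + (1)(2) = 0 ≤ 0
and d ≥ 0, so (0, 0) + t·d stays feasible for every t ≥ 0. Along this ray z = -3a - 9b changes by -21 per unit t, so z → −∞.

Unbounded — the objective can decrease without bound over the feasible region.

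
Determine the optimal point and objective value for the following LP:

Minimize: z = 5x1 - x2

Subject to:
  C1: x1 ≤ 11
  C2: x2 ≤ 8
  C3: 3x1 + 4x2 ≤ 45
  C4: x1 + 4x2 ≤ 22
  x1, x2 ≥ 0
x1 = 0, x2 = 5.5, z = -5.5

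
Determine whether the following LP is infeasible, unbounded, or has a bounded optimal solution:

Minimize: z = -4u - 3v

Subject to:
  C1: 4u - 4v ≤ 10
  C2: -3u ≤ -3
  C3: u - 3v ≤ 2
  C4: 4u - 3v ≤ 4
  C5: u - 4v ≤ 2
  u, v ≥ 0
Feasible point: (1, 0) satisfies every constraint, so the LP is feasible.
Direction d = (0, 1): for each constraint row a, a·d ≤ 0 —
  (4)(0) + (-4)(1) = -4 ≤ 0
  (-3)(0) + (0)(1) = 0 ≤ 0
  (1)(0) + (-3)(1) = -3 ≤ 0
  (4)(0) + (-3)(1) = -3 ≤ 0
  (1)(0) + (-4)(1) = -4 ≤ 0
and d ≥ 0, so (1, 0) + t·d stays feasible for every t ≥ 0. Along this ray z = -4u - 3v changes by -3 per unit t, so z → −∞.

The LP is unbounded; z can be made arbitrarily small.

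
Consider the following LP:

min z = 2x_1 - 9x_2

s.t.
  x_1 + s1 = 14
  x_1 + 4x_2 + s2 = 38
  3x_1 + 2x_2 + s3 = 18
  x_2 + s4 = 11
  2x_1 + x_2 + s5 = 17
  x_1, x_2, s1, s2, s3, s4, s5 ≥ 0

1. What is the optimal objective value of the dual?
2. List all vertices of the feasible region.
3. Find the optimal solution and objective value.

1. -81 (by strong duality, equal to the primal optimum)
2. (0, 0), (6, 0), (0, 9)
3. x_1 = 0, x_2 = 9, z = -81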